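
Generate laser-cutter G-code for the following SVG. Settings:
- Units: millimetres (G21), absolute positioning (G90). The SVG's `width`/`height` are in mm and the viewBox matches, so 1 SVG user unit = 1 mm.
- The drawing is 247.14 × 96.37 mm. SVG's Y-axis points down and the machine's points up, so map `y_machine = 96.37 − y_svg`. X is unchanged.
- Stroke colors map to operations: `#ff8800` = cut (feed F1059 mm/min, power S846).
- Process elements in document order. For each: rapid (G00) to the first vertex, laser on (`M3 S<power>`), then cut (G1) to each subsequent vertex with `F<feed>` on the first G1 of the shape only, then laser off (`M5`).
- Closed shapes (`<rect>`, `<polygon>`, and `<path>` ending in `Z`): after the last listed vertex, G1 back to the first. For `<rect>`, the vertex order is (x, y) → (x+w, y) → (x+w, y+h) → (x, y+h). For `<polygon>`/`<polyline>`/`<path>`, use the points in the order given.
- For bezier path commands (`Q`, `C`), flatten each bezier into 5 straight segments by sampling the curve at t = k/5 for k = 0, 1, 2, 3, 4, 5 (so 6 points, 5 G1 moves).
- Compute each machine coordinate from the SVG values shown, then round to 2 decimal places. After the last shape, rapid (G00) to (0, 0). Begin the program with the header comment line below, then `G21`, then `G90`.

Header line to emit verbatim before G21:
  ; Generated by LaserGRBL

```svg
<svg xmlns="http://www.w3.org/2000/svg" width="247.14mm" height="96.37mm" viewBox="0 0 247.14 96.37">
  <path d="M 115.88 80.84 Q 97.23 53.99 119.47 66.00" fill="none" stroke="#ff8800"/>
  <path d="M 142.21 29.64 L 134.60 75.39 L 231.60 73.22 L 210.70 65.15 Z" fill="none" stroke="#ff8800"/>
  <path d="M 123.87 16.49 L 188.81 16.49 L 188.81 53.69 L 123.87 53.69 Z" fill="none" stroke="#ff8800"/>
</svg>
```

1 u = 1 mm; y_m = 96.37 − y.

[1] `<path>` quadratic bezier, #ff8800→cut S846 F1059: (115.88,15.53) → (110.06,24.72) → (107.50,30.79) → (108.22,33.76) → (112.21,33.62) → (119.47,30.37)

[2] `<path>` closed polygon, #ff8800→cut S846 F1059: (142.21,66.73) → (134.60,20.98) → (231.60,23.15) → (210.70,31.22) → (142.21,66.73) (closed)

[3] `<path>` rectangle, #ff8800→cut S846 F1059: (123.87,79.88) → (188.81,79.88) → (188.81,42.68) → (123.87,42.68) → (123.87,79.88) (closed)

; Generated by LaserGRBL
G21
G90
G00 X115.88 Y15.53
M3 S846
G1 X110.06 Y24.72 F1059
G1 X107.50 Y30.79
G1 X108.22 Y33.76
G1 X112.21 Y33.62
G1 X119.47 Y30.37
M5
G00 X142.21 Y66.73
M3 S846
G1 X134.60 Y20.98 F1059
G1 X231.60 Y23.15
G1 X210.70 Y31.22
G1 X142.21 Y66.73
M5
G00 X123.87 Y79.88
M3 S846
G1 X188.81 Y79.88 F1059
G1 X188.81 Y42.68
G1 X123.87 Y42.68
G1 X123.87 Y79.88
M5
G00 X0.00 Y0.00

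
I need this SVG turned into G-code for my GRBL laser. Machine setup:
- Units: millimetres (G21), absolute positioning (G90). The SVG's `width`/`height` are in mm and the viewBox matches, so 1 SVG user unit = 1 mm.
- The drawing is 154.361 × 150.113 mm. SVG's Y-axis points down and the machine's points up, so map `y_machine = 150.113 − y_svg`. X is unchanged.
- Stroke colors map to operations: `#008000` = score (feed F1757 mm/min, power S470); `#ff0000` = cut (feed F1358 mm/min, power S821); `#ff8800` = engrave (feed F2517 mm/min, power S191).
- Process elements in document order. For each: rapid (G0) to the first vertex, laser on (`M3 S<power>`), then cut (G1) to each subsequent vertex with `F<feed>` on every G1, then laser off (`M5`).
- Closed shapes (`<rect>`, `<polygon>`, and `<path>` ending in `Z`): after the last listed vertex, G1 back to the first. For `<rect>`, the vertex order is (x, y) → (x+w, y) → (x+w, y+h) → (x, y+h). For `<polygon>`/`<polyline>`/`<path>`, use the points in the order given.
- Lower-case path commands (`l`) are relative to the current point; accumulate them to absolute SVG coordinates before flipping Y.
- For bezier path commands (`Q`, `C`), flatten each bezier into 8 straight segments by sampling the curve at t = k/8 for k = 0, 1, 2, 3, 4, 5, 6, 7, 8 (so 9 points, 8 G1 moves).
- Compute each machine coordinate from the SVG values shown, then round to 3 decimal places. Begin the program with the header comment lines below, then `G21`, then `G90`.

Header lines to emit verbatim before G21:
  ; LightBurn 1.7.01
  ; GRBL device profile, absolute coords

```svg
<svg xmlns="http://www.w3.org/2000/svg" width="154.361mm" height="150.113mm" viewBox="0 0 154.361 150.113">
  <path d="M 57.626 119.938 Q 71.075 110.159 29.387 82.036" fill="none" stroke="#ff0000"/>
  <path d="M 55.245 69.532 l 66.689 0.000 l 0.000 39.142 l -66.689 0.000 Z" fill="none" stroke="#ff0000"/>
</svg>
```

1 u = 1 mm; y_m = 150.113 − y.

[1] `<path>` quadratic bezier, #ff0000→cut S821 F1358: (57.626,30.175) → (60.127,32.906) → (60.904,36.211) → (59.959,40.089) → (57.291,44.540) → (52.899,49.564) → (46.785,55.162) → (38.947,61.333) → (29.387,68.077)

[2] `<path>` rectangle, #ff0000→cut S821 F1358: (55.245,80.581) → (121.934,80.581) → (121.934,41.439) → (55.245,41.439) → (55.245,80.581) (closed)

; LightBurn 1.7.01
; GRBL device profile, absolute coords
G21
G90
G0 X57.626 Y30.175
M3 S821
G1 X60.127 Y32.906 F1358
G1 X60.904 Y36.211 F1358
G1 X59.959 Y40.089 F1358
G1 X57.291 Y44.540 F1358
G1 X52.899 Y49.564 F1358
G1 X46.785 Y55.162 F1358
G1 X38.947 Y61.333 F1358
G1 X29.387 Y68.077 F1358
M5
G0 X55.245 Y80.581
M3 S821
G1 X121.934 Y80.581 F1358
G1 X121.934 Y41.439 F1358
G1 X55.245 Y41.439 F1358
G1 X55.245 Y80.581 F1358
M5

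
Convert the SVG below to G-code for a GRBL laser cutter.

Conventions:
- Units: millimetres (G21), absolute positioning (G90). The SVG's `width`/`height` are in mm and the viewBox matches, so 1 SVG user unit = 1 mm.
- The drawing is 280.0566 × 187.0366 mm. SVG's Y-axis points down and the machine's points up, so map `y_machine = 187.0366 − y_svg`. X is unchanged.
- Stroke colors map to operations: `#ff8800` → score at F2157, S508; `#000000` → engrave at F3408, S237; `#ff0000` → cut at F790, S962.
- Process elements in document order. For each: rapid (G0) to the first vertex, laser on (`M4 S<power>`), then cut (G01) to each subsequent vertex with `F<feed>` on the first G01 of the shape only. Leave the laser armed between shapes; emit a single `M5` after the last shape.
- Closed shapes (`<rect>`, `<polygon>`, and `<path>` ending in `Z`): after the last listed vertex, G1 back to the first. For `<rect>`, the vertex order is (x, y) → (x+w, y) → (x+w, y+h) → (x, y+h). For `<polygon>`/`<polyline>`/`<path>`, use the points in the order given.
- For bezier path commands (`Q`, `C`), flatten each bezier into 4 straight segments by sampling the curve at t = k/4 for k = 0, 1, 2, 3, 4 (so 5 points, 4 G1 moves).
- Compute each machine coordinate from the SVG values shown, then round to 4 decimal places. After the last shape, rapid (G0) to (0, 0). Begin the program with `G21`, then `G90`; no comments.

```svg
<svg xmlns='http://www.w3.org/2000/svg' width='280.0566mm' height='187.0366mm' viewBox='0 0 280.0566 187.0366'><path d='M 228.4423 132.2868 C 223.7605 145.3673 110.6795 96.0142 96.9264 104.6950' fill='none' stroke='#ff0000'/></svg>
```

G21
G90
G0 X228.4423 Y54.7498
M4 S962
G01 X207.8518 Y54.7634 F790
G01 X166.0861 Y66.8958
G01 X122.6195 Y79.8531
G01 X96.9264 Y82.3416
M5
G0 X0.0000 Y0.0000

Since the viewBox matches the mm dimensions, user units are millimetres directly. The only transform is the Y-flip y_m = 187.0366 − y_svg.

Shape 1 is a cubic bezier drawn with `<path>`. Its stroke #ff0000 means cut at S962, F790. After flipping Y the toolpath is (228.4423,54.7498) → (207.8518,54.7634) → (166.0861,66.8958) → (122.6195,79.8531) → (96.9264,82.3416).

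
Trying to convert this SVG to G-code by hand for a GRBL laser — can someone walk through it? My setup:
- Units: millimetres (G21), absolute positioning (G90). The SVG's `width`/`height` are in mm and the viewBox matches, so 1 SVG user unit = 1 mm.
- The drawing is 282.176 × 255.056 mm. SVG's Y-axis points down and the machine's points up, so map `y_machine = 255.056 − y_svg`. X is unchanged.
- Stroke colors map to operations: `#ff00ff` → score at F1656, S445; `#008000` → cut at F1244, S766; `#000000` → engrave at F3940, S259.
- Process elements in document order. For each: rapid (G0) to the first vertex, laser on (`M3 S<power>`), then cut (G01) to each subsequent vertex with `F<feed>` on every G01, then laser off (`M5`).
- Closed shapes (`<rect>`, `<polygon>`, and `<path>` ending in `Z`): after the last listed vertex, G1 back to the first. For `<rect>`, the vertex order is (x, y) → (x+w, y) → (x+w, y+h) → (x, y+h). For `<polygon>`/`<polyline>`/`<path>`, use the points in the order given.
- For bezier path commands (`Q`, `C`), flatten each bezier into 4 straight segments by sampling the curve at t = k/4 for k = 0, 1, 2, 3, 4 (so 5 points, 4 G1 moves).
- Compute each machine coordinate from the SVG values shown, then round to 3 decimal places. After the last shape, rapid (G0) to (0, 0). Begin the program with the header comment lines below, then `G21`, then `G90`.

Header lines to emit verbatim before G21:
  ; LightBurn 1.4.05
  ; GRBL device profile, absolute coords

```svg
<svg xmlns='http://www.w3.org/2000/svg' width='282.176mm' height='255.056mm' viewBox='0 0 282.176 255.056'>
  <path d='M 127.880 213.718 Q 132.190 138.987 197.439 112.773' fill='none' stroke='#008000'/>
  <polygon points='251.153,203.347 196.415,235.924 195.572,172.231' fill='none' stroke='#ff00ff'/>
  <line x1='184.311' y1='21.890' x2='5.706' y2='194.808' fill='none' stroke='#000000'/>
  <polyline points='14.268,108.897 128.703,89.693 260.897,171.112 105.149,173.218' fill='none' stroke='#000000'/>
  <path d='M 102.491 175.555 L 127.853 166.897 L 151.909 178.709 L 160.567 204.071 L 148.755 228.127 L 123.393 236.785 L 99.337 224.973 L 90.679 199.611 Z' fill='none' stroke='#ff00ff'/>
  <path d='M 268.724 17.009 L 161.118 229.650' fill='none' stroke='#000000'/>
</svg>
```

viewBox `0 0 282.176 255.056` with mm width/height → 1 unit = 1 mm. Flip: y_m = 255.056 − y_svg.

**Shape 1** — `<path>` quadratic bezier, stroke `#008000` → cut (S766, F1244). Control points (SVG): P0=(127.880,213.718), P1=(132.190,138.987), P2=(197.439,112.773); sampled at t=k/4. Machine vertices: (127.880,41.338) → (133.844,75.671) → (147.425,103.940) → (168.623,126.144) → (197.439,142.283). Open path.

**Shape 2** — `<polygon>` regular polygon, stroke `#ff00ff` → score (S445, F1656). Machine vertices: (251.153,51.709) → (196.415,19.132) → (195.572,82.825) → (251.153,51.709). Closed: final G1 returns to the first vertex.

**Shape 3** — `<line>` line segment, stroke `#000000` → engrave (S259, F3940). Machine vertices: (184.311,233.166) → (5.706,60.248). Open path.

**Shape 4** — `<polyline>` open polyline, stroke `#000000` → engrave (S259, F3940). Machine vertices: (14.268,146.159) → (128.703,165.363) → (260.897,83.944) → (105.149,81.838). Open path.

**Shape 5** — `<path>` regular polygon, stroke `#ff00ff` → score (S445, F1656). Machine vertices: (102.491,79.501) → (127.853,88.159) → (151.909,76.347) → (160.567,50.985) → (148.755,26.929) → (123.393,18.271) → (99.337,30.083) → (90.679,55.445) → (102.491,79.501). Closed: final G1 returns to the first vertex.

**Shape 6** — `<path>` line segment, stroke `#000000` → engrave (S259, F3940). Machine vertices: (268.724,238.047) → (161.118,25.406). Open path.

; LightBurn 1.4.05
; GRBL device profile, absolute coords
G21
G90
G0 X127.880 Y41.338
M3 S766
G01 X133.844 Y75.671 F1244
G01 X147.425 Y103.940 F1244
G01 X168.623 Y126.144 F1244
G01 X197.439 Y142.283 F1244
M5
G0 X251.153 Y51.709
M3 S445
G01 X196.415 Y19.132 F1656
G01 X195.572 Y82.825 F1656
G01 X251.153 Y51.709 F1656
M5
G0 X184.311 Y233.166
M3 S259
G01 X5.706 Y60.248 F3940
M5
G0 X14.268 Y146.159
M3 S259
G01 X128.703 Y165.363 F3940
G01 X260.897 Y83.944 F3940
G01 X105.149 Y81.838 F3940
M5
G0 X102.491 Y79.501
M3 S445
G01 X127.853 Y88.159 F1656
G01 X151.909 Y76.347 F1656
G01 X160.567 Y50.985 F1656
G01 X148.755 Y26.929 F1656
G01 X123.393 Y18.271 F1656
G01 X99.337 Y30.083 F1656
G01 X90.679 Y55.445 F1656
G01 X102.491 Y79.501 F1656
M5
G0 X268.724 Y238.047
M3 S259
G01 X161.118 Y25.406 F3940
M5
G0 X0.000 Y0.000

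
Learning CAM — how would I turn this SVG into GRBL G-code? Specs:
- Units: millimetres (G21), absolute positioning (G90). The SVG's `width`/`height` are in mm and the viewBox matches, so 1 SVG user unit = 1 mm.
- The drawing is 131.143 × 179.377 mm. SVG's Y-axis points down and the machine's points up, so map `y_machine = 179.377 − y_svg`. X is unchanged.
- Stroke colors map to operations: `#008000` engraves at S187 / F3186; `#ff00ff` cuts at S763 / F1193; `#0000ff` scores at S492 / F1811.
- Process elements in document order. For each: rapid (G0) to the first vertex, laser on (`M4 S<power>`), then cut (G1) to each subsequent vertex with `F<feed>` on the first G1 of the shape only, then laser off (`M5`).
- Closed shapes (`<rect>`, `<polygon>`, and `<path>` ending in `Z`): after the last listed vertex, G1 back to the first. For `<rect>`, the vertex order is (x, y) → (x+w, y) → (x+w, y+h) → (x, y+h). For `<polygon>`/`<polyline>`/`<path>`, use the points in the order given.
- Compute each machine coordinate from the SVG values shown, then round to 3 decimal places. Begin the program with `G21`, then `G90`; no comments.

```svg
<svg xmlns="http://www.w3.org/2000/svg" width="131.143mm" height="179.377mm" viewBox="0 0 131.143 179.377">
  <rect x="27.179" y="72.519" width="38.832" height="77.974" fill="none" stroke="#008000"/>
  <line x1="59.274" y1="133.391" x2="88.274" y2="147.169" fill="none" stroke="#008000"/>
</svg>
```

G21
G90
G0 X27.179 Y106.858
M4 S187
G1 X66.011 Y106.858 F3186
G1 X66.011 Y28.884
G1 X27.179 Y28.884
G1 X27.179 Y106.858
M5
G0 X59.274 Y45.986
M4 S187
G1 X88.274 Y32.208 F3186
M5

1 u = 1 mm; y_m = 179.377 − y.

[1] `<rect>` rectangle, #008000→engrave S187 F3186: (27.179,106.858) → (66.011,106.858) → (66.011,28.884) → (27.179,28.884) → (27.179,106.858) (closed)

[2] `<line>` line segment, #008000→engrave S187 F3186: (59.274,45.986) → (88.274,32.208)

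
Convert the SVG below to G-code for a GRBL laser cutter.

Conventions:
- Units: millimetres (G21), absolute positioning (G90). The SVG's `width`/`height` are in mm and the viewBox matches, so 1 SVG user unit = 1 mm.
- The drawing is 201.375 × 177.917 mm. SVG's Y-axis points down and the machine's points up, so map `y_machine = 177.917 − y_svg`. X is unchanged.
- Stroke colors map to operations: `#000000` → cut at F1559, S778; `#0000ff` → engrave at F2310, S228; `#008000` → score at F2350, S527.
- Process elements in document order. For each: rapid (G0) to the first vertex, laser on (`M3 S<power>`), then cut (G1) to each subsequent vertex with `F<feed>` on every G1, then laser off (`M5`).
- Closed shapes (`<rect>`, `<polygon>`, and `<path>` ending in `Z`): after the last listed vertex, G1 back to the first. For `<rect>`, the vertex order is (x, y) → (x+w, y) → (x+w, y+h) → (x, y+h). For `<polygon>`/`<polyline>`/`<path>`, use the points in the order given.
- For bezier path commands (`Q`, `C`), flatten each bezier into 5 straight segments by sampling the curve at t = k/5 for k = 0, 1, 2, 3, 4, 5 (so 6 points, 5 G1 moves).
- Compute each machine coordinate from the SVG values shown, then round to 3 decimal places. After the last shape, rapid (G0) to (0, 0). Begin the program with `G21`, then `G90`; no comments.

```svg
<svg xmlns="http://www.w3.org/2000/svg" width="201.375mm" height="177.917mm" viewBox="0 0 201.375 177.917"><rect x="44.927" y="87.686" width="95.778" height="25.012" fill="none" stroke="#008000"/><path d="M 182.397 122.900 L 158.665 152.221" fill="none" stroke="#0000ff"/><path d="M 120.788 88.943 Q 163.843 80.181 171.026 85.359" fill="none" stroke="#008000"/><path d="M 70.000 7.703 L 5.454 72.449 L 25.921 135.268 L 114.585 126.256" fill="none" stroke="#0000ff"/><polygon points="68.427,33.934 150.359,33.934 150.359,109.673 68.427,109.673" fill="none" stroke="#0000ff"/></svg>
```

G21
G90
G0 X44.927 Y90.231
M3 S527
G1 X140.705 Y90.231 F2350
G1 X140.705 Y65.219 F2350
G1 X44.927 Y65.219 F2350
G1 X44.927 Y90.231 F2350
M5
G0 X182.397 Y55.017
M3 S228
G1 X158.665 Y25.696 F2310
M5
G0 X120.788 Y88.974
M3 S527
G1 X136.575 Y91.921 F2350
G1 X149.492 Y93.753 F2350
G1 X159.540 Y94.470 F2350
G1 X166.718 Y94.072 F2350
G1 X171.026 Y92.558 F2350
M5
G0 X70.000 Y170.214
M3 S228
G1 X5.454 Y105.468 F2310
G1 X25.921 Y42.649 F2310
G1 X114.585 Y51.661 F2310
M5
G0 X68.427 Y143.983
M3 S228
G1 X150.359 Y143.983 F2310
G1 X150.359 Y68.244 F2310
G1 X68.427 Y68.244 F2310
G1 X68.427 Y143.983 F2310
M5
G0 X0.000 Y0.000

Since the viewBox matches the mm dimensions, user units are millimetres directly. The only transform is the Y-flip y_m = 177.917 − y_svg.

Shape 1 is a rectangle drawn with `<rect>`. Its stroke #008000 means score at S527, F2350. After flipping Y the toolpath is (44.927,90.231) → (140.705,90.231) → (140.705,65.219) → (44.927,65.219) → (44.927,90.231), returning to the start.

Shape 2 is a line segment drawn with `<path>`. Its stroke #0000ff means engrave at S228, F2310. After flipping Y the toolpath is (182.397,55.017) → (158.665,25.696).

Shape 3 is a quadratic bezier drawn with `<path>`. Its stroke #008000 means score at S527, F2350. After flipping Y the toolpath is (120.788,88.974) → (136.575,91.921) → (149.492,93.753) → (159.540,94.470) → (166.718,94.072) → (171.026,92.558).

Shape 4 is a open polyline drawn with `<path>`. Its stroke #0000ff means engrave at S228, F2310. After flipping Y the toolpath is (70.000,170.214) → (5.454,105.468) → (25.921,42.649) → (114.585,51.661).

Shape 5 is a rectangle drawn with `<polygon>`. Its stroke #0000ff means engrave at S228, F2310. After flipping Y the toolpath is (68.427,143.983) → (150.359,143.983) → (150.359,68.244) → (68.427,68.244) → (68.427,143.983), returning to the start.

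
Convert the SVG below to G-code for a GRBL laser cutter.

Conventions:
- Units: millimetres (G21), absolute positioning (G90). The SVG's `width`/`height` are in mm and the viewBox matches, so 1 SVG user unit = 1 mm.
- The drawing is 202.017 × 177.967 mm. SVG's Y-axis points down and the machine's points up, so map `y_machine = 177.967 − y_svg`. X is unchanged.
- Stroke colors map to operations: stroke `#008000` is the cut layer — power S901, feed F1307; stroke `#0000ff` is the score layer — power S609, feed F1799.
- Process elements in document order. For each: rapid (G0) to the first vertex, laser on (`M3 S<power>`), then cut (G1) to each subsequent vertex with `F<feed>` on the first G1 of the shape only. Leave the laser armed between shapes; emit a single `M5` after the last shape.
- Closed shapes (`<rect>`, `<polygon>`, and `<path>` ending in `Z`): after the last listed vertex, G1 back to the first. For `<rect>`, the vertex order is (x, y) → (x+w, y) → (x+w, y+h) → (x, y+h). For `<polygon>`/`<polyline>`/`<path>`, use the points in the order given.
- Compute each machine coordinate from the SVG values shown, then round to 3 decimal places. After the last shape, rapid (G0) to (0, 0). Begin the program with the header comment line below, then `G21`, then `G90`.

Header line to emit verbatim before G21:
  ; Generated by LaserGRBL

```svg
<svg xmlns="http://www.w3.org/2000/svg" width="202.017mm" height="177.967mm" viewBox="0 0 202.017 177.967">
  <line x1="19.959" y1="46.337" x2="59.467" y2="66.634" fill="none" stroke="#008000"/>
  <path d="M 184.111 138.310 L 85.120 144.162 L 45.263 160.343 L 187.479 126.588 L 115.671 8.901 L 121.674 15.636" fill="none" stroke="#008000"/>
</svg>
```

; Generated by LaserGRBL
G21
G90
G0 X19.959 Y131.630
M3 S901
G1 X59.467 Y111.333 F1307
G0 X184.111 Y39.657
M3 S901
G1 X85.120 Y33.805 F1307
G1 X45.263 Y17.624
G1 X187.479 Y51.379
G1 X115.671 Y169.066
G1 X121.674 Y162.331
M5
G0 X0.000 Y0.000

1 u = 1 mm; y_m = 177.967 − y.

[1] `<line>` line segment, #008000→cut S901 F1307: (19.959,131.630) → (59.467,111.333)

[2] `<path>` open polyline, #008000→cut S901 F1307: (184.111,39.657) → (85.120,33.805) → (45.263,17.624) → (187.479,51.379) → (115.671,169.066) → (121.674,162.331)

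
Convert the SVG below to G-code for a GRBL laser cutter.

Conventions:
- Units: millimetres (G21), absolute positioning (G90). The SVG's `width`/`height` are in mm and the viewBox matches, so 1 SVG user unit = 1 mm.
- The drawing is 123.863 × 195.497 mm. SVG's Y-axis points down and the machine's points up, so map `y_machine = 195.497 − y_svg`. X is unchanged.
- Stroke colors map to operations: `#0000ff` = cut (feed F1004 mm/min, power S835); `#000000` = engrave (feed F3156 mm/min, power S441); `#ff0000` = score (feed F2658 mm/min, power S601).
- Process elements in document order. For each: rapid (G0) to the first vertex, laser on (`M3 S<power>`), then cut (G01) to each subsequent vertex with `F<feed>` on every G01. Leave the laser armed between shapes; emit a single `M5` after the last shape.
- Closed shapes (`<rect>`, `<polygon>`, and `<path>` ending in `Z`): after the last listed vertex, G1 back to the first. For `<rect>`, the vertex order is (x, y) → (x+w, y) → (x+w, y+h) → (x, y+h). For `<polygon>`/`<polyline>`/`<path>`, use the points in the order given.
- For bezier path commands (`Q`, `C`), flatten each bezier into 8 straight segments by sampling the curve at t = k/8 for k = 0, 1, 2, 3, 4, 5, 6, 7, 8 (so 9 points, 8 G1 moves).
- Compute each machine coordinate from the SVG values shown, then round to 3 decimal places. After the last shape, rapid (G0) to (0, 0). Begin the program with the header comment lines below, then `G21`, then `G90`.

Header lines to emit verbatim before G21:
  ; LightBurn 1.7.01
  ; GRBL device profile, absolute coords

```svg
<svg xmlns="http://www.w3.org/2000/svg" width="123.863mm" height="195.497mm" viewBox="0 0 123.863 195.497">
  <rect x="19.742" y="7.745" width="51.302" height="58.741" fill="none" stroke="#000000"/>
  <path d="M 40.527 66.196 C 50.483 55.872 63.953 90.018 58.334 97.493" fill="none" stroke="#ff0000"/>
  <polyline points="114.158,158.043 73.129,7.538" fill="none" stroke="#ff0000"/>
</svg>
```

; LightBurn 1.7.01
; GRBL device profile, absolute coords
G21
G90
G0 X19.742 Y187.752
M3 S441
G01 X71.044 Y187.752 F3156
G01 X71.044 Y129.011 F3156
G01 X19.742 Y129.011 F3156
G01 X19.742 Y187.752 F3156
G0 X40.527 Y129.301
M3 S601
G01 X44.381 Y131.227 F2658
G01 X48.300 Y129.817 F2658
G01 X52.018 Y125.906 F2658
G01 X55.271 Y120.327 F2658
G01 X57.794 Y113.914 F2658
G01 X59.322 Y107.499 F2658
G01 X59.590 Y101.918 F2658
G01 X58.334 Y98.004 F2658
G0 X114.158 Y37.454
M3 S601
G01 X73.129 Y187.959 F2658
M5
G0 X0.000 Y0.000

Since the viewBox matches the mm dimensions, user units are millimetres directly. The only transform is the Y-flip y_m = 195.497 − y_svg.

Shape 1 is a rectangle drawn with `<rect>`. Its stroke #000000 means engrave at S441, F3156. After flipping Y the toolpath is (19.742,187.752) → (71.044,187.752) → (71.044,129.011) → (19.742,129.011) → (19.742,187.752), returning to the start.

Shape 2 is a cubic bezier drawn with `<path>`. Its stroke #ff0000 means score at S601, F2658. After flipping Y the toolpath is (40.527,129.301) → (44.381,131.227) → (48.300,129.817) → (52.018,125.906) → (55.271,120.327) → (57.794,113.914) → (59.322,107.499) → (59.590,101.918) → (58.334,98.004).

Shape 3 is a line segment drawn with `<polyline>`. Its stroke #ff0000 means score at S601, F2658. After flipping Y the toolpath is (114.158,37.454) → (73.129,187.959).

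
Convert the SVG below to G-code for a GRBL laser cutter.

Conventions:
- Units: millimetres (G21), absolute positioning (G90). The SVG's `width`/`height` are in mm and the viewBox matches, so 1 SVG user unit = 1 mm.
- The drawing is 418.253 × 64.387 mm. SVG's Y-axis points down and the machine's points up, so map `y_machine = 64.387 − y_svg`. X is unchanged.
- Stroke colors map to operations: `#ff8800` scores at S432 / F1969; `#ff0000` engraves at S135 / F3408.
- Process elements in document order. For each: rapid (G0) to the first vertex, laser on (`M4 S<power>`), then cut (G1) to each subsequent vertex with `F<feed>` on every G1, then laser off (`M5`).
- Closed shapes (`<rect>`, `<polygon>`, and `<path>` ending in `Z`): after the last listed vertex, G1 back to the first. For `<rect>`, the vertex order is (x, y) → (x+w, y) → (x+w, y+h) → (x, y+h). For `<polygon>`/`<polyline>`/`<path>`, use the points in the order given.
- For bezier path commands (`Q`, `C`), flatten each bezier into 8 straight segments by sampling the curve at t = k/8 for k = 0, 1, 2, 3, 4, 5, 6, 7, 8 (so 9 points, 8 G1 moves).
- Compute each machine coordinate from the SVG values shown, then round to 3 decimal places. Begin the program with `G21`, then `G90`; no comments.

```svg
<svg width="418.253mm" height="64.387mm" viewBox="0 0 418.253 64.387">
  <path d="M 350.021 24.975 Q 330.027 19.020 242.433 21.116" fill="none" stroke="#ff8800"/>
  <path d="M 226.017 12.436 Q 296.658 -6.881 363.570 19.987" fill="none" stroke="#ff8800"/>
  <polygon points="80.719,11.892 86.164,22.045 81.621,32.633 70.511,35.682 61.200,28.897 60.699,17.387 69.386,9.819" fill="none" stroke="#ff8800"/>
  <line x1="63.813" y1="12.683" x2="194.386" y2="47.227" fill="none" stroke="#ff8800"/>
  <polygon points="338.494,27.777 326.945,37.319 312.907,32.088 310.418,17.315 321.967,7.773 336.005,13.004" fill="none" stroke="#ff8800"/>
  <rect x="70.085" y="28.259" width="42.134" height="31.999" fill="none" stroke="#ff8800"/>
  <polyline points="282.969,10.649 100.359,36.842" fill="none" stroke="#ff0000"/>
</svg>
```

G21
G90
G0 X350.021 Y39.412
M4 S432
G1 X343.966 Y40.775 F1969
G1 X335.799 Y41.886 F1969
G1 X325.519 Y42.746 F1969
G1 X313.127 Y43.354 F1969
G1 X298.622 Y43.711 F1969
G1 X282.005 Y43.816 F1969
G1 X263.275 Y43.669 F1969
G1 X242.433 Y43.271 F1969
M5
G0 X226.017 Y51.951
M4 S432
G1 X243.619 Y56.059 F1969
G1 X261.104 Y58.723 F1969
G1 X278.473 Y59.944 F1969
G1 X295.726 Y59.722 F1969
G1 X312.862 Y58.056 F1969
G1 X329.881 Y54.947 F1969
G1 X346.784 Y50.395 F1969
G1 X363.570 Y44.400 F1969
M5
G0 X80.719 Y52.495
M4 S432
G1 X86.164 Y42.342 F1969
G1 X81.621 Y31.754 F1969
G1 X70.511 Y28.705 F1969
G1 X61.200 Y35.490 F1969
G1 X60.699 Y47.000 F1969
G1 X69.386 Y54.568 F1969
G1 X80.719 Y52.495 F1969
M5
G0 X63.813 Y51.704
M4 S432
G1 X194.386 Y17.160 F1969
M5
G0 X338.494 Y36.610
M4 S432
G1 X326.945 Y27.068 F1969
G1 X312.907 Y32.299 F1969
G1 X310.418 Y47.072 F1969
G1 X321.967 Y56.614 F1969
G1 X336.005 Y51.383 F1969
G1 X338.494 Y36.610 F1969
M5
G0 X70.085 Y36.128
M4 S432
G1 X112.219 Y36.128 F1969
G1 X112.219 Y4.129 F1969
G1 X70.085 Y4.129 F1969
G1 X70.085 Y36.128 F1969
M5
G0 X282.969 Y53.738
M4 S135
G1 X100.359 Y27.545 F3408
M5

1 u = 1 mm; y_m = 64.387 − y.

[1] `<path>` quadratic bezier, #ff8800→score S432 F1969: (350.021,39.412) → (343.966,40.775) → (335.799,41.886) → (325.519,42.746) → (313.127,43.354) → (298.622,43.711) → (282.005,43.816) → (263.275,43.669) → (242.433,43.271)

[2] `<path>` quadratic bezier, #ff8800→score S432 F1969: (226.017,51.951) → (243.619,56.059) → (261.104,58.723) → (278.473,59.944) → (295.726,59.722) → (312.862,58.056) → (329.881,54.947) → (346.784,50.395) → (363.570,44.400)

[3] `<polygon>` regular polygon, #ff8800→score S432 F1969: (80.719,52.495) → (86.164,42.342) → (81.621,31.754) → (70.511,28.705) → (61.200,35.490) → (60.699,47.000) → (69.386,54.568) → (80.719,52.495) (closed)

[4] `<line>` line segment, #ff8800→score S432 F1969: (63.813,51.704) → (194.386,17.160)

[5] `<polygon>` regular polygon, #ff8800→score S432 F1969: (338.494,36.610) → (326.945,27.068) → (312.907,32.299) → (310.418,47.072) → (321.967,56.614) → (336.005,51.383) → (338.494,36.610) (closed)

[6] `<rect>` rectangle, #ff8800→score S432 F1969: (70.085,36.128) → (112.219,36.128) → (112.219,4.129) → (70.085,4.129) → (70.085,36.128) (closed)

[7] `<polyline>` line segment, #ff0000→engrave S135 F3408: (282.969,53.738) → (100.359,27.545)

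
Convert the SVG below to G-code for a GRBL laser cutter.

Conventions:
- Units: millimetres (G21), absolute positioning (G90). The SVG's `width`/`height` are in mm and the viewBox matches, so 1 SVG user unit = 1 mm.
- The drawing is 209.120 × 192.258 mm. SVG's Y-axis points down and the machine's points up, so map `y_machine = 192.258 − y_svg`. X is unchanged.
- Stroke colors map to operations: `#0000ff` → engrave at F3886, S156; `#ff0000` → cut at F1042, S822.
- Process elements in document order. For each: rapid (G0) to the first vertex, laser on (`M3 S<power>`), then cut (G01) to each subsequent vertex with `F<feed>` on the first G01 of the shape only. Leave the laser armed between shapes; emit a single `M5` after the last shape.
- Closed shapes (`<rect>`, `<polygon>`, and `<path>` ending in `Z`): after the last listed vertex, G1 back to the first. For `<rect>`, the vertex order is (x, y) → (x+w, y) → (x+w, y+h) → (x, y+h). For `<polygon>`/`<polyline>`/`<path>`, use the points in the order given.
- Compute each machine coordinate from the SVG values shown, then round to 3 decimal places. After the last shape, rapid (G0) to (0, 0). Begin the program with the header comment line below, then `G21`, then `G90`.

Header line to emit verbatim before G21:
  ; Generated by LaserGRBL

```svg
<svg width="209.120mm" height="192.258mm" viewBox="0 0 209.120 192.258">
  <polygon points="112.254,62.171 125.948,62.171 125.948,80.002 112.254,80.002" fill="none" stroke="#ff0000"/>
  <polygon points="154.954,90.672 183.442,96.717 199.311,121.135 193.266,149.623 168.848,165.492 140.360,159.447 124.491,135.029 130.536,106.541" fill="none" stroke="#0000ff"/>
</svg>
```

; Generated by LaserGRBL
G21
G90
G0 X112.254 Y130.087
M3 S822
G01 X125.948 Y130.087 F1042
G01 X125.948 Y112.256
G01 X112.254 Y112.256
G01 X112.254 Y130.087
G0 X154.954 Y101.586
M3 S156
G01 X183.442 Y95.541 F3886
G01 X199.311 Y71.123
G01 X193.266 Y42.635
G01 X168.848 Y26.766
G01 X140.360 Y32.811
G01 X124.491 Y57.229
G01 X130.536 Y85.717
G01 X154.954 Y101.586
M5
G0 X0.000 Y0.000

Since the viewBox matches the mm dimensions, user units are millimetres directly. The only transform is the Y-flip y_m = 192.258 − y_svg.

Shape 1 is a rectangle drawn with `<polygon>`. Its stroke #ff0000 means cut at S822, F1042. After flipping Y the toolpath is (112.254,130.087) → (125.948,130.087) → (125.948,112.256) → (112.254,112.256) → (112.254,130.087), returning to the start.

Shape 2 is a regular polygon drawn with `<polygon>`. Its stroke #0000ff means engrave at S156, F3886. After flipping Y the toolpath is (154.954,101.586) → (183.442,95.541) → (199.311,71.123) → (193.266,42.635) → (168.848,26.766) → (140.360,32.811) → (124.491,57.229) → (130.536,85.717) → (154.954,101.586), returning to the start.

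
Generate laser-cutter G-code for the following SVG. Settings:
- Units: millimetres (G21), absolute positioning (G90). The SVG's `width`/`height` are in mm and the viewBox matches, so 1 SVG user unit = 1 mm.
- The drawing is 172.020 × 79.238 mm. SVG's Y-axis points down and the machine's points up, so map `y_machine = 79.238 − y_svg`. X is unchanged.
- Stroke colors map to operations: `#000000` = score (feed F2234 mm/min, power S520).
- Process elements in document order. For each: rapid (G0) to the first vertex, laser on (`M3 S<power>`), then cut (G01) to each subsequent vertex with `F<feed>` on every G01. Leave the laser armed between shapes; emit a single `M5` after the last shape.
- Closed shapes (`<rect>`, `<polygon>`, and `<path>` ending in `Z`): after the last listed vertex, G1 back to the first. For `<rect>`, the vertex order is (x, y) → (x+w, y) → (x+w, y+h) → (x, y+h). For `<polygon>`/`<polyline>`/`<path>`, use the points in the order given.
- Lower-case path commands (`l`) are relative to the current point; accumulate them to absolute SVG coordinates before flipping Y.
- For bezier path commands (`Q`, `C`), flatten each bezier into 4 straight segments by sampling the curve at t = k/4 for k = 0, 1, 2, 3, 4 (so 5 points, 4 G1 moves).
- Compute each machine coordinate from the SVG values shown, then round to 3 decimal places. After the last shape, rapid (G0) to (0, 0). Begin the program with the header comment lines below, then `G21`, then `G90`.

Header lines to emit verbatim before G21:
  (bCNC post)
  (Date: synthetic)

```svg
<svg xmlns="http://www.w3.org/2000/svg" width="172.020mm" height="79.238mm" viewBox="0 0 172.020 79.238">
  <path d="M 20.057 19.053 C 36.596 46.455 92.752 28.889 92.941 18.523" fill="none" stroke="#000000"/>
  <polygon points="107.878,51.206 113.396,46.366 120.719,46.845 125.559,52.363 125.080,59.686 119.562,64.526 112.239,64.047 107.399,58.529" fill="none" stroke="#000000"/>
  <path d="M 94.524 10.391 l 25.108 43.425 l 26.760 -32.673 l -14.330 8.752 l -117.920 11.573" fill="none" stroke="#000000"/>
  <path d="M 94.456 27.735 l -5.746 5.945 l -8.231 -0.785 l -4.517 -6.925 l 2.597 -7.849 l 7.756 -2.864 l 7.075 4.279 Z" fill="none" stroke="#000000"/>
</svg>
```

viewBox `0 0 172.020 79.238` with mm width/height → 1 unit = 1 mm. Flip: y_m = 79.238 − y_svg.

**Shape 1** — `<path>` cubic bezier, stroke `#000000` → score (S520, F2234). Control points (SVG): P0=(20.057,19.053), P1=(36.596,46.455), P2=(92.752,28.889), P3=(92.941,18.523); sampled at t=k/4. Machine vertices: (20.057,60.185) → (38.396,47.250) → (62.630,46.287) → (83.799,52.406) → (92.941,60.715). Open path.

**Shape 2** — `<polygon>` regular polygon, stroke `#000000` → score (S520, F2234). Machine vertices: (107.878,28.032) → (113.396,32.872) → (120.719,32.393) → (125.559,26.875) → (125.080,19.552) → (119.562,14.712) → (112.239,15.191) → (107.399,20.709) → (107.878,28.032). Closed: final G1 returns to the first vertex.

**Shape 3** — `<path>` open polyline, stroke `#000000` → score (S520, F2234). Machine vertices: (94.524,68.847) → (119.632,25.422) → (146.392,58.095) → (132.062,49.343) → (14.142,37.770). Open path.

**Shape 4** — `<path>` regular polygon, stroke `#000000` → score (S520, F2234). Machine vertices: (94.456,51.503) → (88.710,45.558) → (80.479,46.343) → (75.962,53.268) → (78.559,61.117) → (86.315,63.981) → (93.390,59.702) → (94.456,51.503). Closed: final G1 returns to the first vertex.

(bCNC post)
(Date: synthetic)
G21
G90
G0 X20.057 Y60.185
M3 S520
G01 X38.396 Y47.250 F2234
G01 X62.630 Y46.287 F2234
G01 X83.799 Y52.406 F2234
G01 X92.941 Y60.715 F2234
G0 X107.878 Y28.032
M3 S520
G01 X113.396 Y32.872 F2234
G01 X120.719 Y32.393 F2234
G01 X125.559 Y26.875 F2234
G01 X125.080 Y19.552 F2234
G01 X119.562 Y14.712 F2234
G01 X112.239 Y15.191 F2234
G01 X107.399 Y20.709 F2234
G01 X107.878 Y28.032 F2234
G0 X94.524 Y68.847
M3 S520
G01 X119.632 Y25.422 F2234
G01 X146.392 Y58.095 F2234
G01 X132.062 Y49.343 F2234
G01 X14.142 Y37.770 F2234
G0 X94.456 Y51.503
M3 S520
G01 X88.710 Y45.558 F2234
G01 X80.479 Y46.343 F2234
G01 X75.962 Y53.268 F2234
G01 X78.559 Y61.117 F2234
G01 X86.315 Y63.981 F2234
G01 X93.390 Y59.702 F2234
G01 X94.456 Y51.503 F2234
M5
G0 X0.000 Y0.000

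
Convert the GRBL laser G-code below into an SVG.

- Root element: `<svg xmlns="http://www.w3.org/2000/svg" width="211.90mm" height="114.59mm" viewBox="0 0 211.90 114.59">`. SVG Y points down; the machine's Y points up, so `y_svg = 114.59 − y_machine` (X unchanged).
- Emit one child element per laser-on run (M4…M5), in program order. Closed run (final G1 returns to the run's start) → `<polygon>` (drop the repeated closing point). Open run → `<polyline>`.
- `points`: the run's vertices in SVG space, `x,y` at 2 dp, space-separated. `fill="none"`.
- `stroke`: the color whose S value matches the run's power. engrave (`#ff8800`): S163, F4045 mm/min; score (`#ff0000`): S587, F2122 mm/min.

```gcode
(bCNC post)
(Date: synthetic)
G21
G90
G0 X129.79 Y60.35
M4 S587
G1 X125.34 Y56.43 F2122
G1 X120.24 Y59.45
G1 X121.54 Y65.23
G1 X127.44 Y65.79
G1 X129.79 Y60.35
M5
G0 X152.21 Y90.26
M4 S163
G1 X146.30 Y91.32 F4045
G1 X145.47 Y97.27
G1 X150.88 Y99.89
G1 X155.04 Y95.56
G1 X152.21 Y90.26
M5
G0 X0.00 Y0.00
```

<svg xmlns="http://www.w3.org/2000/svg" width="211.90mm" height="114.59mm" viewBox="0 0 211.90 114.59">
  <polygon points="129.79,54.24 125.34,58.16 120.24,55.14 121.54,49.36 127.44,48.80" fill="none" stroke="#ff0000"/>
  <polygon points="152.21,24.33 146.30,23.27 145.47,17.32 150.88,14.70 155.04,19.03" fill="none" stroke="#ff8800"/>
</svg>

y_svg = 114.59 − y_m.

[1] S587→`#ff0000` (score); closed run; points: 129.79,54.24 125.34,58.16 120.24,55.14 121.54,49.36 127.44,48.80

[2] S163→`#ff8800` (engrave); closed run; points: 152.21,24.33 146.30,23.27 145.47,17.32 150.88,14.70 155.04,19.03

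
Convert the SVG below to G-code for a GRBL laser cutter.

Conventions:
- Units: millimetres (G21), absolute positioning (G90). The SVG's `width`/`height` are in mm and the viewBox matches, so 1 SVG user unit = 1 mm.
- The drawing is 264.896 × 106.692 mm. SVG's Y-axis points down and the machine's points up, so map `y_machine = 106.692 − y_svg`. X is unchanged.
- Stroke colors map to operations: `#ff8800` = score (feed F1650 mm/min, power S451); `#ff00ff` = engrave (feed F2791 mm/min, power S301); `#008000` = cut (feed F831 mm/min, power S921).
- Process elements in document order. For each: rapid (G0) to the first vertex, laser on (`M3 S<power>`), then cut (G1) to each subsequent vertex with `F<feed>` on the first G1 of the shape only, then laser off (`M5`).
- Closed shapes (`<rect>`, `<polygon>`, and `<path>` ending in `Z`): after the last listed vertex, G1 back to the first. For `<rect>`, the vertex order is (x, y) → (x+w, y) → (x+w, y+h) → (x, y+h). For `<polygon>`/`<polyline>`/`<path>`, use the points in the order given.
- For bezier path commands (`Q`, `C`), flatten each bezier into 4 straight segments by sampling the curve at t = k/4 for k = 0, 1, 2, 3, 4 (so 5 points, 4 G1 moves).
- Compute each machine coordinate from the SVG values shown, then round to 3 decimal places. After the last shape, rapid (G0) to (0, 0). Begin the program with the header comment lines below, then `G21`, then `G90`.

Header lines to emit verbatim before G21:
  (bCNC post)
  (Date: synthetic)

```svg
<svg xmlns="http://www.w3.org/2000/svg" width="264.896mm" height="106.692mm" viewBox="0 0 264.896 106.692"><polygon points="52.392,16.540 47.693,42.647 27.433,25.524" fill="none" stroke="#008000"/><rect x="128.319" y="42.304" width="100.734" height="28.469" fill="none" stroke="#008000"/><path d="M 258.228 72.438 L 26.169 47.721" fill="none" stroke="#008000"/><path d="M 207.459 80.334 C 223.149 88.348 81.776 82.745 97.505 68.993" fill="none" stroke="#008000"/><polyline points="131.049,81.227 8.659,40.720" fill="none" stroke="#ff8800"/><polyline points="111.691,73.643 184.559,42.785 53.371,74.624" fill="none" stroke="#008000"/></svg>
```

viewBox `0 0 264.896 106.692` with mm width/height → 1 unit = 1 mm. Flip: y_m = 106.692 − y_svg.

**Shape 1** — `<polygon>` regular polygon, stroke `#008000` → cut (S921, F831). Machine vertices: (52.392,90.152) → (47.693,64.045) → (27.433,81.168) → (52.392,90.152). Closed: final G1 returns to the first vertex.

**Shape 2** — `<rect>` rectangle, stroke `#008000` → cut (S921, F831). Machine vertices: (128.319,64.388) → (229.053,64.388) → (229.053,35.919) → (128.319,35.919) → (128.319,64.388). Closed: final G1 returns to the first vertex.

**Shape 3** — `<path>` line segment, stroke `#008000` → cut (S921, F831). Machine vertices: (258.228,34.254) → (26.169,58.971). Open path.

**Shape 4** — `<path>` cubic bezier, stroke `#008000` → cut (S921, F831). Control points (SVG): P0=(207.459,80.334), P1=(223.149,88.348), P2=(81.776,82.745), P3=(97.505,68.993); sampled at t=k/4. Machine vertices: (207.459,26.358) → (194.686,22.815) → (152.467,23.866) → (110.256,28.998) → (97.505,37.699). Open path.

**Shape 5** — `<polyline>` line segment, stroke `#ff8800` → score (S451, F1650). Machine vertices: (131.049,25.465) → (8.659,65.972). Open path.

**Shape 6** — `<polyline>` open polyline, stroke `#008000` → cut (S921, F831). Machine vertices: (111.691,33.049) → (184.559,63.907) → (53.371,32.068). Open path.

(bCNC post)
(Date: synthetic)
G21
G90
G0 X52.392 Y90.152
M3 S921
G1 X47.693 Y64.045 F831
G1 X27.433 Y81.168
G1 X52.392 Y90.152
M5
G0 X128.319 Y64.388
M3 S921
G1 X229.053 Y64.388 F831
G1 X229.053 Y35.919
G1 X128.319 Y35.919
G1 X128.319 Y64.388
M5
G0 X258.228 Y34.254
M3 S921
G1 X26.169 Y58.971 F831
M5
G0 X207.459 Y26.358
M3 S921
G1 X194.686 Y22.815 F831
G1 X152.467 Y23.866
G1 X110.256 Y28.998
G1 X97.505 Y37.699
M5
G0 X131.049 Y25.465
M3 S451
G1 X8.659 Y65.972 F1650
M5
G0 X111.691 Y33.049
M3 S921
G1 X184.559 Y63.907 F831
G1 X53.371 Y32.068
M5
G0 X0.000 Y0.000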